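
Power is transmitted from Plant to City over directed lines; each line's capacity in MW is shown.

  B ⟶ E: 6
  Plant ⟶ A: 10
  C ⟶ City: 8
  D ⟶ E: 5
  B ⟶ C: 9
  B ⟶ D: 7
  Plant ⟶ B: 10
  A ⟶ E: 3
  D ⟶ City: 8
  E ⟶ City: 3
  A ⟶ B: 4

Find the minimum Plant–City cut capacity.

17

Augment Plant→A→E→City: bottleneck 3, flow now 3.
Augment Plant→B→C→City: bottleneck 8, flow now 11.
Augment Plant→B→D→City: bottleneck 2, flow now 13.
Augment Plant→A→B→D→City: bottleneck 4, flow now 17.
No augmenting path remains; maximum flow = 17.
By max-flow min-cut, the minimum cut capacity equals the max flow.
In the residual graph, reachable from Plant: {Plant, A}.
Min-cut edges: Plant→B (10), A→B (4), A→E (3); capacity 10 + 4 + 3 = 17.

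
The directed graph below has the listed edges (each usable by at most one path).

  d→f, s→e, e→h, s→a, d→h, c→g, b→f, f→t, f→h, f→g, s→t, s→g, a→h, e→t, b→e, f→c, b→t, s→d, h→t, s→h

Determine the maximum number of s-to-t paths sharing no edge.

Assign every edge capacity 1; by Menger, the answer equals the max flow.
Path s→t (+1); total 1.
Path s→e→t (+1); total 2.
Path s→h→t (+1); total 3.
Path s→d→f→t (+1); total 4.
No residual s→t path; max flow = 4.
Certifying cut of size 4: {h→t, s→d, s→e, s→t}.

4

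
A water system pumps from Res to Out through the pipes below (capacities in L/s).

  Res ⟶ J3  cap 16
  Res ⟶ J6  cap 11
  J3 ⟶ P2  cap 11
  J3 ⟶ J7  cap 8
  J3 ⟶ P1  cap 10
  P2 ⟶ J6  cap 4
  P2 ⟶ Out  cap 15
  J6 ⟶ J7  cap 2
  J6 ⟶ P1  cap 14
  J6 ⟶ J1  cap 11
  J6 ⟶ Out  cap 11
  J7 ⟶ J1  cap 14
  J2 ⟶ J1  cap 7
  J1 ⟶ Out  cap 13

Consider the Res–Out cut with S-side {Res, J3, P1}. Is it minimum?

Given cut capacity: 11 + 11 + 8 = 30.
Augment Res→J6→Out: bottleneck 11, flow now 11.
Augment Res→J3→P2→Out: bottleneck 11, flow now 22.
Augment Res→J3→J7→J1→Out: bottleneck 5, flow now 27.
No augmenting path remains; maximum flow = 27.
In the residual graph, reachable from Res: {Res}.
Min-cut edges: Res→J3 (16), Res→J6 (11); capacity 16 + 11 = 27.
Cut capacity 30 exceeds the max flow 27, so it is not minimum.

No — its capacity is 30, but the minimum cut has capacity 27.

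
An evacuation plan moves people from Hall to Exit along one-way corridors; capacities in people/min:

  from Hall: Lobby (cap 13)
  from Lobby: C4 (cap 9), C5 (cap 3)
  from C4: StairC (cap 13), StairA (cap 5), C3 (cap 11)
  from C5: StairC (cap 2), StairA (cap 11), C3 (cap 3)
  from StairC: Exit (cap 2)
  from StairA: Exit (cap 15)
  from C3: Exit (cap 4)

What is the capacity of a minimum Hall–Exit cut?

Augment Hall→Lobby→C4→StairC→Exit: bottleneck 2, flow now 2.
Augment Hall→Lobby→C4→StairA→Exit: bottleneck 5, flow now 7.
Augment Hall→Lobby→C4→C3→Exit: bottleneck 2, flow now 9.
Augment Hall→Lobby→C5→StairA→Exit: bottleneck 3, flow now 12.
No augmenting path remains; maximum flow = 12.
By max-flow min-cut, the minimum cut capacity equals the max flow.
In the residual graph, reachable from Hall: {Hall, Lobby}.
Min-cut edges: Lobby→C4 (9), Lobby→C5 (3); capacity 9 + 3 = 12.

12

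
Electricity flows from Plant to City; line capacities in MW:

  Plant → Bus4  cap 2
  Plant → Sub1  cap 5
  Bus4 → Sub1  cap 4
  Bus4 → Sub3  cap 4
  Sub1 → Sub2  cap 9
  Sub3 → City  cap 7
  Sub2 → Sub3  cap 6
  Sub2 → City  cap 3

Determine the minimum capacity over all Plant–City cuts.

Augment Plant→Bus4→Sub3→City: bottleneck 2, flow now 2.
Augment Plant→Sub1→Sub2→City: bottleneck 3, flow now 5.
Augment Plant→Sub1→Sub2→Sub3→City: bottleneck 2, flow now 7.
No augmenting path remains; maximum flow = 7.
By max-flow min-cut, the minimum cut capacity equals the max flow.
In the residual graph, reachable from Plant: {Plant}.
Min-cut edges: Plant→Bus4 (2), Plant→Sub1 (5); capacity 2 + 5 = 7.

7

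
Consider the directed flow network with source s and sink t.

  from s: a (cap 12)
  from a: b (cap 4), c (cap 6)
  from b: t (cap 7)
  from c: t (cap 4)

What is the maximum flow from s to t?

Augment s→a→b→t: bottleneck 4, flow now 4.
Augment s→a→c→t: bottleneck 4, flow now 8.
No augmenting path remains; maximum flow = 8.
In the residual graph, reachable from s: {s, a, c}.
Min-cut edges: a→b (4), c→t (4); capacity 4 + 4 = 8.
This cut is saturated, so no flow can exceed 8.

8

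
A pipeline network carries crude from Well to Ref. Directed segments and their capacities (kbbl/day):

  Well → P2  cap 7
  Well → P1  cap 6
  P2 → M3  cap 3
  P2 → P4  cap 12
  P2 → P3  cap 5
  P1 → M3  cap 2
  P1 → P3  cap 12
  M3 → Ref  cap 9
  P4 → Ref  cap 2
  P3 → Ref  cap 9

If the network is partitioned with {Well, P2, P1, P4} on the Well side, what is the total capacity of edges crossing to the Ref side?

24

Edges leaving {Well, P2, P1, P4}: P2→M3 (3), P2→P3 (5), P1→M3 (2), P1→P3 (12), P4→Ref (2).
Cut capacity = 3 + 5 + 2 + 12 + 2 = 24.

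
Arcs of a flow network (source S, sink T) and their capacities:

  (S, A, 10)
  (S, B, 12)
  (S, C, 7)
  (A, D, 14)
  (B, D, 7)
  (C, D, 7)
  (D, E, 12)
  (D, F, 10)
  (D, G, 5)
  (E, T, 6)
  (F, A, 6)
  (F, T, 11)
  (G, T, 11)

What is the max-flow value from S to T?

Augment S→A→D→E→T: bottleneck 6, flow now 6.
Augment S→A→D→F→T: bottleneck 4, flow now 10.
Augment S→B→D→F→T: bottleneck 6, flow now 16.
Augment S→B→D→G→T: bottleneck 1, flow now 17.
Augment S→C→D→G→T: bottleneck 4, flow now 21.
No augmenting path remains; maximum flow = 21.
In the residual graph, reachable from S: {S, A, B, C, D, E}.
Min-cut edges: D→F (10), D→G (5), E→T (6); capacity 10 + 5 + 6 = 21.
This cut is saturated, so no flow can exceed 21.

21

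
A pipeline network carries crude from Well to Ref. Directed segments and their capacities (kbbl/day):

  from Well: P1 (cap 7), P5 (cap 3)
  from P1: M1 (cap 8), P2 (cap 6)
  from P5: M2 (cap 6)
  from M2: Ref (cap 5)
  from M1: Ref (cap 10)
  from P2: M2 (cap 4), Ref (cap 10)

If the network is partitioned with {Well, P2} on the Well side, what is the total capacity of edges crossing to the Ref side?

Edges leaving {Well, P2}: Well→P1 (7), Well→P5 (3), P2→M2 (4), P2→Ref (10).
Cut capacity = 7 + 3 + 4 + 10 = 24.

24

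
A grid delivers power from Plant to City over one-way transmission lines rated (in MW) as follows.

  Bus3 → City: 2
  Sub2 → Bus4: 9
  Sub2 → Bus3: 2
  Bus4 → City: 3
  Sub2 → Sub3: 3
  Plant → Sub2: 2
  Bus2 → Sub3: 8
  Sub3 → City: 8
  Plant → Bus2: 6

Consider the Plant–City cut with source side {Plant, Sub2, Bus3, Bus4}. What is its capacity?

14

Edges leaving {Plant, Sub2, Bus3, Bus4}: Plant→Bus2 (6), Sub2→Sub3 (3), Bus3→City (2), Bus4→City (3).
Cut capacity = 6 + 3 + 2 + 3 = 14.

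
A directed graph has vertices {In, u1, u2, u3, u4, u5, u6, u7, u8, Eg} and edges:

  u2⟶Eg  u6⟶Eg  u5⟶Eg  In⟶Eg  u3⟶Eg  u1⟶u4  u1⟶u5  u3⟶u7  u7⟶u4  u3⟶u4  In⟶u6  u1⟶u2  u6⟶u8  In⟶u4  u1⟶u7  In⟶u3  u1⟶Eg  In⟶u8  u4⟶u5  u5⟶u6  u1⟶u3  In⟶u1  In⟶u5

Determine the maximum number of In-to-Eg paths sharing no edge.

Assign every edge capacity 1; by Menger, the answer equals the max flow.
Path In→Eg (+1); total 1.
Path In→u1→Eg (+1); total 2.
Path In→u3→Eg (+1); total 3.
Path In→u5→Eg (+1); total 4.
Path In→u6→Eg (+1); total 5.
No residual In→Eg path; max flow = 5.
Certifying cut of size 5: {In→Eg, In→u1, In→u3, u5→Eg, u6→Eg}.

5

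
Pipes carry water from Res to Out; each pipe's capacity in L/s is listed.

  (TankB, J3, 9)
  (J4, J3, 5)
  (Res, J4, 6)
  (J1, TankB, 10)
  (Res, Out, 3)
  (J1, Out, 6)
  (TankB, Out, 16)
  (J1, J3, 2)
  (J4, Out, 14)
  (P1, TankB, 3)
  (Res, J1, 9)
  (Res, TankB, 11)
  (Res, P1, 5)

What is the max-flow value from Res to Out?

31

Augment Res→Out: bottleneck 3, flow now 3.
Augment Res→J1→Out: bottleneck 6, flow now 9.
Augment Res→TankB→Out: bottleneck 11, flow now 20.
Augment Res→J4→Out: bottleneck 6, flow now 26.
Augment Res→J1→TankB→Out: bottleneck 3, flow now 29.
Augment Res→P1→TankB→Out: bottleneck 2, flow now 31.
No augmenting path remains; maximum flow = 31.
In the residual graph, reachable from Res: {Res, J1, P1, TankB, J3}.
Min-cut edges: Res→J4 (6), Res→Out (3), J1→Out (6), TankB→Out (16); capacity 6 + 3 + 6 + 16 = 31.
This cut is saturated, so no flow can exceed 31.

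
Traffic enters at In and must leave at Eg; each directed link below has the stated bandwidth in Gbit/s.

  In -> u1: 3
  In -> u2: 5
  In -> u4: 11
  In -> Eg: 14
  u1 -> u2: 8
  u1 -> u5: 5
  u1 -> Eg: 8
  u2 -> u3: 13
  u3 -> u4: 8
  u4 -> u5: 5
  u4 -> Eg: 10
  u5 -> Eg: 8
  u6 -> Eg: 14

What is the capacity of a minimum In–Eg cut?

32

Augment In→Eg: bottleneck 14, flow now 14.
Augment In→u1→Eg: bottleneck 3, flow now 17.
Augment In→u4→Eg: bottleneck 10, flow now 27.
Augment In→u4→u5→Eg: bottleneck 1, flow now 28.
Augment In→u2→u3→u4→u5→Eg: bottleneck 4, flow now 32.
No augmenting path remains; maximum flow = 32.
By max-flow min-cut, the minimum cut capacity equals the max flow.
In the residual graph, reachable from In: {In, u2, u3, u4}.
Min-cut edges: In→u1 (3), In→Eg (14), u4→u5 (5), u4→Eg (10); capacity 3 + 14 + 5 + 10 = 32.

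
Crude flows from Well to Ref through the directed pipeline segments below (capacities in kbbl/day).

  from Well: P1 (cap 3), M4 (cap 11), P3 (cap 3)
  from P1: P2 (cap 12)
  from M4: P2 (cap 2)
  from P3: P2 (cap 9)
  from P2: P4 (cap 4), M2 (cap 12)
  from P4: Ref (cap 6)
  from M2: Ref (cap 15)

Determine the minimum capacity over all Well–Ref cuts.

Augment Well→P1→P2→P4→Ref: bottleneck 3, flow now 3.
Augment Well→M4→P2→P4→Ref: bottleneck 1, flow now 4.
Augment Well→M4→P2→M2→Ref: bottleneck 1, flow now 5.
Augment Well→P3→P2→M2→Ref: bottleneck 3, flow now 8.
No augmenting path remains; maximum flow = 8.
By max-flow min-cut, the minimum cut capacity equals the max flow.
In the residual graph, reachable from Well: {Well, M4}.
Min-cut edges: Well→P1 (3), Well→P3 (3), M4→P2 (2); capacity 3 + 3 + 2 = 8.

8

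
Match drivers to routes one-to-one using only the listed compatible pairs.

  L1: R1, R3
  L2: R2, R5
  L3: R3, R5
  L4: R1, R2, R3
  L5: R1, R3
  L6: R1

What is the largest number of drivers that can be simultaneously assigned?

Unit-capacity flow: source→left, listed edges, right→sink; max matching = max flow.
Augmenting path L1→R1 (+1); matched 1.
Augmenting path L2→R2 (+1); matched 2.
Augmenting path L3→R3 (+1); matched 3.
Augmenting path L4→R2→L2→R5 (+1); matched 4.
No augmenting path remains; maximum matching = 4.
König certificate: {R1, R2, R3, R5} is a vertex cover of size 4 (every listed pair touches it), so no matching can be larger.

4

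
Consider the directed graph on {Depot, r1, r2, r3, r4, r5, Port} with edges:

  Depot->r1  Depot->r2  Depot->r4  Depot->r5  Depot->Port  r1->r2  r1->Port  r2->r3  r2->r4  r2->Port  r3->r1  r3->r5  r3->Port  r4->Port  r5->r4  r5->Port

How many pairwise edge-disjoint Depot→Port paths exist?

5

Assign every edge capacity 1; by Menger, the answer equals the max flow.
Path Depot→Port (+1); total 1.
Path Depot→r1→Port (+1); total 2.
Path Depot→r2→Port (+1); total 3.
Path Depot→r4→Port (+1); total 4.
Path Depot→r5→Port (+1); total 5.
No residual Depot→Port path; max flow = 5.
Certifying cut of size 5: {Depot→Port, Depot→r1, Depot→r2, Depot→r4, Depot→r5}.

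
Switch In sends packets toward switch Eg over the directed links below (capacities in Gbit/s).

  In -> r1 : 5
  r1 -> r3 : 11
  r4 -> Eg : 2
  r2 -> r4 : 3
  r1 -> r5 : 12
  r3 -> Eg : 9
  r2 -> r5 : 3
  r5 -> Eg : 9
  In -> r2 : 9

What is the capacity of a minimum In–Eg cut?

10

Augment In→r1→r3→Eg: bottleneck 5, flow now 5.
Augment In→r2→r4→Eg: bottleneck 2, flow now 7.
Augment In→r2→r5→Eg: bottleneck 3, flow now 10.
No augmenting path remains; maximum flow = 10.
By max-flow min-cut, the minimum cut capacity equals the max flow.
In the residual graph, reachable from In: {In, r2, r4}.
Min-cut edges: In→r1 (5), r2→r5 (3), r4→Eg (2); capacity 5 + 3 + 2 = 10.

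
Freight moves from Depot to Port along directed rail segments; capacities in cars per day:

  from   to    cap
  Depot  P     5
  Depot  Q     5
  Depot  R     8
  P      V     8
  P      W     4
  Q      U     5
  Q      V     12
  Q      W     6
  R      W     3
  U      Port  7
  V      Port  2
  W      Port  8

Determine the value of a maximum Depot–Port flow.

Augment Depot→P→V→Port: bottleneck 2, flow now 2.
Augment Depot→P→W→Port: bottleneck 3, flow now 5.
Augment Depot→Q→U→Port: bottleneck 5, flow now 10.
Augment Depot→R→W→Port: bottleneck 3, flow now 13.
No augmenting path remains; maximum flow = 13.
In the residual graph, reachable from Depot: {Depot, R}.
Min-cut edges: Depot→P (5), Depot→Q (5), R→W (3); capacity 5 + 5 + 3 = 13.
This cut is saturated, so no flow can exceed 13.

13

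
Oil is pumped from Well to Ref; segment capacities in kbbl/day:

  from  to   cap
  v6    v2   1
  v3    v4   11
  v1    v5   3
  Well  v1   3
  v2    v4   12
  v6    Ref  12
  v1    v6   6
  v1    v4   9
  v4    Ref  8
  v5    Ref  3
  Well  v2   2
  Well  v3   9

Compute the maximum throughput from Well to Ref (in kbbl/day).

Augment Well→v1→v4→Ref: bottleneck 3, flow now 3.
Augment Well→v2→v4→Ref: bottleneck 2, flow now 5.
Augment Well→v3→v4→Ref: bottleneck 3, flow now 8.
Augment Well→v3→v4→v1→v5→Ref: bottleneck 3, flow now 11. (uses reverse residual edge)
No augmenting path remains; maximum flow = 11.
In the residual graph, reachable from Well: {Well, v2, v3, v4}.
Min-cut edges: Well→v1 (3), v4→Ref (8); capacity 3 + 8 = 11.
This cut is saturated, so no flow can exceed 11.

11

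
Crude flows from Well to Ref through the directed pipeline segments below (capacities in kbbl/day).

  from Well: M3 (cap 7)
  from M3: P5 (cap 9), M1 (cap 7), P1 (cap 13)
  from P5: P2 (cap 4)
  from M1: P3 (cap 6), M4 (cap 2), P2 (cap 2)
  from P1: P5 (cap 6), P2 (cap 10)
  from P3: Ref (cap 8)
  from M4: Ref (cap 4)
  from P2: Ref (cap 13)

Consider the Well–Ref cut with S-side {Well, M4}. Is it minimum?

No — its capacity is 11, but the minimum cut has capacity 7.

Given cut capacity: 7 + 4 = 11.
Augment Well→M3→P5→P2→Ref: bottleneck 4, flow now 4.
Augment Well→M3→M1→P3→Ref: bottleneck 3, flow now 7.
No augmenting path remains; maximum flow = 7.
In the residual graph, reachable from Well: {Well}.
Min-cut edges: Well→M3 (7); capacity 7 = 7.
Cut capacity 11 exceeds the max flow 7, so it is not minimum.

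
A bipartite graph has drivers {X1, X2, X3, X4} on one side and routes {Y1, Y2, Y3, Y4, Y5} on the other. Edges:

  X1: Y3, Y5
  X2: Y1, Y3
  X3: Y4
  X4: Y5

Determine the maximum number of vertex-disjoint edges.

4

Unit-capacity flow: source→left, listed edges, right→sink; max matching = max flow.
Augmenting path X1→Y3 (+1); matched 1.
Augmenting path X2→Y1 (+1); matched 2.
Augmenting path X3→Y4 (+1); matched 3.
Augmenting path X4→Y5 (+1); matched 4.
No augmenting path remains; maximum matching = 4.
König certificate: {X1, X2, X3, X4} is a vertex cover of size 4 (every listed pair touches it), so no matching can be larger.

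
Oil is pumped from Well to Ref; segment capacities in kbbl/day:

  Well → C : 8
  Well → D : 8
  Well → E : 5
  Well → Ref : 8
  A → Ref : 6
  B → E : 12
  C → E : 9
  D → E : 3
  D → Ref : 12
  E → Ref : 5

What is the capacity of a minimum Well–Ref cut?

21

Augment Well→Ref: bottleneck 8, flow now 8.
Augment Well→D→Ref: bottleneck 8, flow now 16.
Augment Well→E→Ref: bottleneck 5, flow now 21.
No augmenting path remains; maximum flow = 21.
By max-flow min-cut, the minimum cut capacity equals the max flow.
In the residual graph, reachable from Well: {Well, C, E}.
Min-cut edges: Well→D (8), Well→Ref (8), E→Ref (5); capacity 8 + 8 + 5 = 21.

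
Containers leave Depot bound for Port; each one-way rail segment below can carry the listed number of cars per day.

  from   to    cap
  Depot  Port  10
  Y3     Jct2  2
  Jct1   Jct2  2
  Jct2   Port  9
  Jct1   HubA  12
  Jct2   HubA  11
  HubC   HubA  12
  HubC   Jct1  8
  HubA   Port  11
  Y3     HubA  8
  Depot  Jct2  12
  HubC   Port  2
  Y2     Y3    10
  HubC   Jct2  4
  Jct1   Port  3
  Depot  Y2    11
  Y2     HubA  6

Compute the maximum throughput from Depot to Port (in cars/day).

Augment Depot→Port: bottleneck 10, flow now 10.
Augment Depot→Jct2→Port: bottleneck 9, flow now 19.
Augment Depot→Y2→HubA→Port: bottleneck 6, flow now 25.
Augment Depot→Jct2→HubA→Port: bottleneck 3, flow now 28.
Augment Depot→Y2→Y3→HubA→Port: bottleneck 2, flow now 30.
No augmenting path remains; maximum flow = 30.
In the residual graph, reachable from Depot: {Depot, Y2, Y3, Jct2, HubA}.
Min-cut edges: Depot→Port (10), Jct2→Port (9), HubA→Port (11); capacity 10 + 9 + 11 = 30.
This cut is saturated, so no flow can exceed 30.

30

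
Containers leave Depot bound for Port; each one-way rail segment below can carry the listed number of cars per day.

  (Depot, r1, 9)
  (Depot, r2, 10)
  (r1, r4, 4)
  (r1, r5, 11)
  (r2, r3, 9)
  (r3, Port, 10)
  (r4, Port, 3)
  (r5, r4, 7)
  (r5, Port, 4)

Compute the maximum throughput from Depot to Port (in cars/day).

16

Augment Depot→r1→r4→Port: bottleneck 3, flow now 3.
Augment Depot→r1→r5→Port: bottleneck 4, flow now 7.
Augment Depot→r2→r3→Port: bottleneck 9, flow now 16.
No augmenting path remains; maximum flow = 16.
In the residual graph, reachable from Depot: {Depot, r1, r2, r4, r5}.
Min-cut edges: r2→r3 (9), r4→Port (3), r5→Port (4); capacity 9 + 3 + 4 = 16.
This cut is saturated, so no flow can exceed 16.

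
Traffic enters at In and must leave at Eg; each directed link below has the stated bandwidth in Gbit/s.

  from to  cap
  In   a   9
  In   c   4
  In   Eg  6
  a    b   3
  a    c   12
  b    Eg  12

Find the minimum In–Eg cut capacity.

9

Augment In→Eg: bottleneck 6, flow now 6.
Augment In→a→b→Eg: bottleneck 3, flow now 9.
No augmenting path remains; maximum flow = 9.
By max-flow min-cut, the minimum cut capacity equals the max flow.
In the residual graph, reachable from In: {In, a, c}.
Min-cut edges: In→Eg (6), a→b (3); capacity 6 + 3 = 9.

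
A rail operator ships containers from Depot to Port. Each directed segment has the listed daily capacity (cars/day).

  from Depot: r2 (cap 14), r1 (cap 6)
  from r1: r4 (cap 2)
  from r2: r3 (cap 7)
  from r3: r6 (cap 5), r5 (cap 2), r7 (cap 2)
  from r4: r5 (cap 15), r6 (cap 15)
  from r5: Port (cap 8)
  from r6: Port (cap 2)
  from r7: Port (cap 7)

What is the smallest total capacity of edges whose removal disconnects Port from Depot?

Augment Depot→r1→r4→r5→Port: bottleneck 2, flow now 2.
Augment Depot→r2→r3→r5→Port: bottleneck 2, flow now 4.
Augment Depot→r2→r3→r6→Port: bottleneck 2, flow now 6.
Augment Depot→r2→r3→r7→Port: bottleneck 2, flow now 8.
No augmenting path remains; maximum flow = 8.
By max-flow min-cut, the minimum cut capacity equals the max flow.
In the residual graph, reachable from Depot: {Depot, r1, r2, r3, r6}.
Min-cut edges: r1→r4 (2), r3→r5 (2), r3→r7 (2), r6→Port (2); capacity 2 + 2 + 2 + 2 = 8.

8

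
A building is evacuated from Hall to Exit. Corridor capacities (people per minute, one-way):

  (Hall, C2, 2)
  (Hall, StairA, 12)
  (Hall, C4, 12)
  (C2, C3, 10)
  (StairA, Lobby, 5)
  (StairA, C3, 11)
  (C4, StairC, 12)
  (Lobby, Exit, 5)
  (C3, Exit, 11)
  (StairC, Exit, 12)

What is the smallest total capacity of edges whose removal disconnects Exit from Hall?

Augment Hall→C2→C3→Exit: bottleneck 2, flow now 2.
Augment Hall→StairA→Lobby→Exit: bottleneck 5, flow now 7.
Augment Hall→StairA→C3→Exit: bottleneck 7, flow now 14.
Augment Hall→C4→StairC→Exit: bottleneck 12, flow now 26.
No augmenting path remains; maximum flow = 26.
By max-flow min-cut, the minimum cut capacity equals the max flow.
In the residual graph, reachable from Hall: {Hall}.
Min-cut edges: Hall→C2 (2), Hall→StairA (12), Hall→C4 (12); capacity 2 + 12 + 12 = 26.

26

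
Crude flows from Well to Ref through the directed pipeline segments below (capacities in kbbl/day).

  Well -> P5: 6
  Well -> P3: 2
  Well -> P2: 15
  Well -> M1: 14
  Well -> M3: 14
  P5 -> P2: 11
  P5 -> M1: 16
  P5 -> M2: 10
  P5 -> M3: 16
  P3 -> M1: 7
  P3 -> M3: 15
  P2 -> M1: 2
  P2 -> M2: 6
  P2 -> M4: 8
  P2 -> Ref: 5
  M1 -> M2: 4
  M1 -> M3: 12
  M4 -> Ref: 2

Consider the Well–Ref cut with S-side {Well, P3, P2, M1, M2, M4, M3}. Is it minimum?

Given cut capacity: 6 + 5 + 2 = 13.
Augment Well→P2→Ref: bottleneck 5, flow now 5.
Augment Well→P2→M4→Ref: bottleneck 2, flow now 7.
No augmenting path remains; maximum flow = 7.
In the residual graph, reachable from Well: {Well, P5, P3, P2, M1, M2, M4, M3}.
Min-cut edges: P2→Ref (5), M4→Ref (2); capacity 5 + 2 = 7.
Cut capacity 13 exceeds the max flow 7, so it is not minimum.

No — its capacity is 13, but the minimum cut has capacity 7.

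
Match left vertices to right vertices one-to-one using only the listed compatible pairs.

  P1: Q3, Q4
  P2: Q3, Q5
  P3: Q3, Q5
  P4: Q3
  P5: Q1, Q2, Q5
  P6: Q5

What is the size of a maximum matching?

Unit-capacity flow: source→left, listed edges, right→sink; max matching = max flow.
Augmenting path P1→Q3 (+1); matched 1.
Augmenting path P2→Q5 (+1); matched 2.
Augmenting path P5→Q1 (+1); matched 3.
Augmenting path P3→Q3→P1→Q4 (+1); matched 4.
No augmenting path remains; maximum matching = 4.
König certificate: {P1, P5, Q3, Q5} is a vertex cover of size 4 (every listed pair touches it), so no matching can be larger.

4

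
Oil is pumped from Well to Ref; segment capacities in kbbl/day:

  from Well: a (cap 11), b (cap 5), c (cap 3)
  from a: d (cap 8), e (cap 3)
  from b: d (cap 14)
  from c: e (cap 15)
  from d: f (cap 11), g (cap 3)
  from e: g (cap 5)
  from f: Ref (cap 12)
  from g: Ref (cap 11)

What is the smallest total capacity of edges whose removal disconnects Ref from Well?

Augment Well→a→d→f→Ref: bottleneck 8, flow now 8.
Augment Well→a→e→g→Ref: bottleneck 3, flow now 11.
Augment Well→b→d→f→Ref: bottleneck 3, flow now 14.
Augment Well→b→d→g→Ref: bottleneck 2, flow now 16.
Augment Well→c→e→g→Ref: bottleneck 2, flow now 18.
No augmenting path remains; maximum flow = 18.
By max-flow min-cut, the minimum cut capacity equals the max flow.
In the residual graph, reachable from Well: {Well, a, c, e}.
Min-cut edges: Well→b (5), a→d (8), e→g (5); capacity 5 + 8 + 5 = 18.

18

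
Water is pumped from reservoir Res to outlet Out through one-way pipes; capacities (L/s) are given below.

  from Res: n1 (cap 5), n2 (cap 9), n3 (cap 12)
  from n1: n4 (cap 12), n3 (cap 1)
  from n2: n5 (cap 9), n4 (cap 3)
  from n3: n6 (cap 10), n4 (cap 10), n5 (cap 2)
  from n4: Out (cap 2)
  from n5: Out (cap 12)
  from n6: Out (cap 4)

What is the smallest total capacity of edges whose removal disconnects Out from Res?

Augment Res→n1→n4→Out: bottleneck 2, flow now 2.
Augment Res→n2→n5→Out: bottleneck 9, flow now 11.
Augment Res→n3→n5→Out: bottleneck 2, flow now 13.
Augment Res→n3→n6→Out: bottleneck 4, flow now 17.
No augmenting path remains; maximum flow = 17.
By max-flow min-cut, the minimum cut capacity equals the max flow.
In the residual graph, reachable from Res: {Res, n1, n3, n4, n6}.
Min-cut edges: Res→n2 (9), n3→n5 (2), n4→Out (2), n6→Out (4); capacity 9 + 2 + 2 + 4 = 17.

17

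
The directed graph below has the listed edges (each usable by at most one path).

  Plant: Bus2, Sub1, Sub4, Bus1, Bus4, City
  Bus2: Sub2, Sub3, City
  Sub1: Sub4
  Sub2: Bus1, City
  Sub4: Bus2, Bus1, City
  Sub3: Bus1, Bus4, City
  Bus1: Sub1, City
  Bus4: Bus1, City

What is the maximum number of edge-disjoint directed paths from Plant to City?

6

Assign every edge capacity 1; by Menger, the answer equals the max flow.
Path Plant→City (+1); total 1.
Path Plant→Bus2→City (+1); total 2.
Path Plant→Sub4→City (+1); total 3.
Path Plant→Bus1→City (+1); total 4.
Path Plant→Bus4→City (+1); total 5.
Path Plant→Sub1→Sub4→Bus2→Sub2→City (+1); total 6.
No residual Plant→City path; max flow = 6.
Certifying cut of size 6: {Plant→Bus1, Plant→Bus2, Plant→Bus4, Plant→City, Plant→Sub1, Plant→Sub4}.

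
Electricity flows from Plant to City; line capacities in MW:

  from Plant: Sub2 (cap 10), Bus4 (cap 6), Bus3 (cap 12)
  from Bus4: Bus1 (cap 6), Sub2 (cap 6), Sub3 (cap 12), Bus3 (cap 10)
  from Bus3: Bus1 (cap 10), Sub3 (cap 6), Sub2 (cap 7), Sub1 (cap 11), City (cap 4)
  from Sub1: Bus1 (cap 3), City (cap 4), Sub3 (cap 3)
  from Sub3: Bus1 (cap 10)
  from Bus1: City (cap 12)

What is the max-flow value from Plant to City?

18

Augment Plant→Bus3→City: bottleneck 4, flow now 4.
Augment Plant→Bus4→Bus1→City: bottleneck 6, flow now 10.
Augment Plant→Bus3→Sub1→City: bottleneck 4, flow now 14.
Augment Plant→Bus3→Bus1→City: bottleneck 4, flow now 18.
No augmenting path remains; maximum flow = 18.
In the residual graph, reachable from Plant: {Plant, Sub2}.
Min-cut edges: Plant→Bus4 (6), Plant→Bus3 (12); capacity 6 + 12 = 18.
This cut is saturated, so no flow can exceed 18.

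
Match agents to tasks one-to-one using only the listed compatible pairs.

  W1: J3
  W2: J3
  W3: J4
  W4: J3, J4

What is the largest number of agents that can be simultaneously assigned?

Unit-capacity flow: source→left, listed edges, right→sink; max matching = max flow.
Augmenting path W1→J3 (+1); matched 1.
Augmenting path W3→J4 (+1); matched 2.
No augmenting path remains; maximum matching = 2.
König certificate: {J3, J4} is a vertex cover of size 2 (every listed pair touches it), so no matching can be larger.

2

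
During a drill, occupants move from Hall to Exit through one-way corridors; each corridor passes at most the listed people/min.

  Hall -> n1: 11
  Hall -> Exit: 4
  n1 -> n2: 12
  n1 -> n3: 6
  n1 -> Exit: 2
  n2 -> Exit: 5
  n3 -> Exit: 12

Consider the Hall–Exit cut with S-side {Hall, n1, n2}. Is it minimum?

No — its capacity is 17, but the minimum cut has capacity 15.

Given cut capacity: 4 + 6 + 2 + 5 = 17.
Augment Hall→Exit: bottleneck 4, flow now 4.
Augment Hall→n1→Exit: bottleneck 2, flow now 6.
Augment Hall→n1→n2→Exit: bottleneck 5, flow now 11.
Augment Hall→n1→n3→Exit: bottleneck 4, flow now 15.
No augmenting path remains; maximum flow = 15.
In the residual graph, reachable from Hall: {Hall}.
Min-cut edges: Hall→n1 (11), Hall→Exit (4); capacity 11 + 4 = 15.
Cut capacity 17 exceeds the max flow 15, so it is not minimum.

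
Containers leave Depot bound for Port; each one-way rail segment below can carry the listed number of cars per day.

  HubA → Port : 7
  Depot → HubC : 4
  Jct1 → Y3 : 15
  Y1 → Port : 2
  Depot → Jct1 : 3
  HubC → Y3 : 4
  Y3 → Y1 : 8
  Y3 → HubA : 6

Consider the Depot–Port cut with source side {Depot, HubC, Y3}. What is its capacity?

Edges leaving {Depot, HubC, Y3}: Depot→Jct1 (3), Y3→Y1 (8), Y3→HubA (6).
Cut capacity = 3 + 8 + 6 = 17.

17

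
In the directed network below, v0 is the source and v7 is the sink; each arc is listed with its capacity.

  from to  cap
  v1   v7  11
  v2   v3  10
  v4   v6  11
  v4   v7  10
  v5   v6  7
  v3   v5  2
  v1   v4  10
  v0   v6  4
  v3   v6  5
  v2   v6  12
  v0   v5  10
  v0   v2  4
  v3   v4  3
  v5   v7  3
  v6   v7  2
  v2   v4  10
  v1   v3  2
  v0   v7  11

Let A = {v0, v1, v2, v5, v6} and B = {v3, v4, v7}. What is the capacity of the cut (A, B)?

59

Edges leaving {v0, v1, v2, v5, v6}: v0→v7 (11), v1→v3 (2), v1→v4 (10), v1→v7 (11), v2→v3 (10), v2→v4 (10), v5→v7 (3), v6→v7 (2).
Cut capacity = 11 + 2 + 10 + 11 + 10 + 10 + 3 + 2 = 59.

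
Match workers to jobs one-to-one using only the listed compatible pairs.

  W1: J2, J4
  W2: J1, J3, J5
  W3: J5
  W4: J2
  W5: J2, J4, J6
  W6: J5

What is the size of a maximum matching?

5

Unit-capacity flow: source→left, listed edges, right→sink; max matching = max flow.
Augmenting path W1→J2 (+1); matched 1.
Augmenting path W2→J1 (+1); matched 2.
Augmenting path W3→J5 (+1); matched 3.
Augmenting path W5→J4 (+1); matched 4.
Augmenting path W4→J2→W1→J4→W5→J6 (+1); matched 5.
No augmenting path remains; maximum matching = 5.
König certificate: {W1, W2, W4, W5, J5} is a vertex cover of size 5 (every listed pair touches it), so no matching can be larger.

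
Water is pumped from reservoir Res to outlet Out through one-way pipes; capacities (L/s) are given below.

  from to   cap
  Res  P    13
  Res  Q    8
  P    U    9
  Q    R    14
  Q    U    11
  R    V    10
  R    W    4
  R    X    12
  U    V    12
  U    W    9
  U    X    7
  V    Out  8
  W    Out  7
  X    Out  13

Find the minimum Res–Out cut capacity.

17

Augment Res→P→U→V→Out: bottleneck 8, flow now 8.
Augment Res→P→U→W→Out: bottleneck 1, flow now 9.
Augment Res→Q→R→W→Out: bottleneck 4, flow now 13.
Augment Res→Q→R→X→Out: bottleneck 4, flow now 17.
No augmenting path remains; maximum flow = 17.
By max-flow min-cut, the minimum cut capacity equals the max flow.
In the residual graph, reachable from Res: {Res, P}.
Min-cut edges: Res→Q (8), P→U (9); capacity 8 + 9 = 17.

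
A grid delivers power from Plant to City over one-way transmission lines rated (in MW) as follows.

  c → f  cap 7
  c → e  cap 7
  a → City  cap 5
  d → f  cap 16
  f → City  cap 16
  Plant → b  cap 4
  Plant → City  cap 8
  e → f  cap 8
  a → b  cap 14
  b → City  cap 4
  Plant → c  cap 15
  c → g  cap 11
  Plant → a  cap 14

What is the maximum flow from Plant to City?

31

Augment Plant→City: bottleneck 8, flow now 8.
Augment Plant→a→City: bottleneck 5, flow now 13.
Augment Plant→b→City: bottleneck 4, flow now 17.
Augment Plant→c→f→City: bottleneck 7, flow now 24.
Augment Plant→c→e→f→City: bottleneck 7, flow now 31.
No augmenting path remains; maximum flow = 31.
In the residual graph, reachable from Plant: {Plant, a, b, c, g}.
Min-cut edges: Plant→City (8), a→City (5), b→City (4), c→e (7), c→f (7); capacity 8 + 5 + 4 + 7 + 7 = 31.
This cut is saturated, so no flow can exceed 31.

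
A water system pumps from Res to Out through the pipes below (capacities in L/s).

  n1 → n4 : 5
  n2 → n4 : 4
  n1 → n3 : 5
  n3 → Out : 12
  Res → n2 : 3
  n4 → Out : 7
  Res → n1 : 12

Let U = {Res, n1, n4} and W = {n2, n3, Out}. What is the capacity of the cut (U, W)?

Edges leaving {Res, n1, n4}: Res→n2 (3), n1→n3 (5), n4→Out (7).
Cut capacity = 3 + 5 + 7 = 15.

15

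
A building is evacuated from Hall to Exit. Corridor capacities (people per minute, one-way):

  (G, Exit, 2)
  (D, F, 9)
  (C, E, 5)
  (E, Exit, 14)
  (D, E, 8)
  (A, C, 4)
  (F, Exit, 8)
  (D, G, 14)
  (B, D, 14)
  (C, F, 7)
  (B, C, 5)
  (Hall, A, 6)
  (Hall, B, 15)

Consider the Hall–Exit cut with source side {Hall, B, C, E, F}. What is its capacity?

42

Edges leaving {Hall, B, C, E, F}: Hall→A (6), B→D (14), E→Exit (14), F→Exit (8).
Cut capacity = 6 + 14 + 14 + 8 = 42.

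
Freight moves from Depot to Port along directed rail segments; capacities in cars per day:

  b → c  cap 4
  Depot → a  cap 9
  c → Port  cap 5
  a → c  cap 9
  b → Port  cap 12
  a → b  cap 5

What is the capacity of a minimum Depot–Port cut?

Augment Depot→a→b→Port: bottleneck 5, flow now 5.
Augment Depot→a→c→Port: bottleneck 4, flow now 9.
No augmenting path remains; maximum flow = 9.
By max-flow min-cut, the minimum cut capacity equals the max flow.
In the residual graph, reachable from Depot: {Depot}.
Min-cut edges: Depot→a (9); capacity 9 = 9.

9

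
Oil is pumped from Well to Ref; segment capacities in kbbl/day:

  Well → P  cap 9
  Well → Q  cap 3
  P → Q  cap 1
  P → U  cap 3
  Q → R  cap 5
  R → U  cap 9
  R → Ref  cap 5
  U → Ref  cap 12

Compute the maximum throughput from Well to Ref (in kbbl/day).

Augment Well→P→U→Ref: bottleneck 3, flow now 3.
Augment Well→Q→R→Ref: bottleneck 3, flow now 6.
Augment Well→P→Q→R→Ref: bottleneck 1, flow now 7.
No augmenting path remains; maximum flow = 7.
In the residual graph, reachable from Well: {Well, P}.
Min-cut edges: Well→Q (3), P→Q (1), P→U (3); capacity 3 + 1 + 3 = 7.
This cut is saturated, so no flow can exceed 7.

7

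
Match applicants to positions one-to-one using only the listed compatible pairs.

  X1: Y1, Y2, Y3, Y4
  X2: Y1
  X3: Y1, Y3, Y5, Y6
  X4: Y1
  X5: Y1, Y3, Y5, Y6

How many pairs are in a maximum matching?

4

Unit-capacity flow: source→left, listed edges, right→sink; max matching = max flow.
Augmenting path X1→Y1 (+1); matched 1.
Augmenting path X3→Y3 (+1); matched 2.
Augmenting path X5→Y5 (+1); matched 3.
Augmenting path X2→Y1→X1→Y2 (+1); matched 4.
No augmenting path remains; maximum matching = 4.
König certificate: {X1, X3, X5, Y1} is a vertex cover of size 4 (every listed pair touches it), so no matching can be larger.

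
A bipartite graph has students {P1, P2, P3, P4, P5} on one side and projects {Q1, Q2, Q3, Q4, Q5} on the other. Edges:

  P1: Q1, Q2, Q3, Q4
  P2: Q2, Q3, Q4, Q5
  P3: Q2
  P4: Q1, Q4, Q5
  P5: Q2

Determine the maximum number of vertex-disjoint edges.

4

Unit-capacity flow: source→left, listed edges, right→sink; max matching = max flow.
Augmenting path P1→Q1 (+1); matched 1.
Augmenting path P2→Q2 (+1); matched 2.
Augmenting path P4→Q4 (+1); matched 3.
Augmenting path P3→Q2→P2→Q3 (+1); matched 4.
No augmenting path remains; maximum matching = 4.
König certificate: {P1, P2, P4, Q2} is a vertex cover of size 4 (every listed pair touches it), so no matching can be larger.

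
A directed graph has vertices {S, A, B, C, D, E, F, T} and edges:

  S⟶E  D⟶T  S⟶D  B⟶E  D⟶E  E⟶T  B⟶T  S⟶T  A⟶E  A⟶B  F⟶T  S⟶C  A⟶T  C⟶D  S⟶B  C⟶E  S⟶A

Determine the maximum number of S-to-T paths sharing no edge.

Assign every edge capacity 1; by Menger, the answer equals the max flow.
Path S→T (+1); total 1.
Path S→A→T (+1); total 2.
Path S→B→T (+1); total 3.
Path S→D→T (+1); total 4.
Path S→E→T (+1); total 5.
No residual S→T path; max flow = 5.
Certifying cut of size 5: {D→T, E→T, S→A, S→B, S→T}.

5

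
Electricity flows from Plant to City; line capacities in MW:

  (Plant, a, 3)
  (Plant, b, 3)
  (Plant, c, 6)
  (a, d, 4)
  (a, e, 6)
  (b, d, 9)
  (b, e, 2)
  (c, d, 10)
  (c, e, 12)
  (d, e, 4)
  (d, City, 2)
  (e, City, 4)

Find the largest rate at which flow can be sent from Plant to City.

Augment Plant→a→d→City: bottleneck 2, flow now 2.
Augment Plant→a→e→City: bottleneck 1, flow now 3.
Augment Plant→b→e→City: bottleneck 2, flow now 5.
Augment Plant→c→e→City: bottleneck 1, flow now 6.
No augmenting path remains; maximum flow = 6.
In the residual graph, reachable from Plant: {Plant, a, b, c, d, e}.
Min-cut edges: d→City (2), e→City (4); capacity 2 + 4 = 6.
This cut is saturated, so no flow can exceed 6.

6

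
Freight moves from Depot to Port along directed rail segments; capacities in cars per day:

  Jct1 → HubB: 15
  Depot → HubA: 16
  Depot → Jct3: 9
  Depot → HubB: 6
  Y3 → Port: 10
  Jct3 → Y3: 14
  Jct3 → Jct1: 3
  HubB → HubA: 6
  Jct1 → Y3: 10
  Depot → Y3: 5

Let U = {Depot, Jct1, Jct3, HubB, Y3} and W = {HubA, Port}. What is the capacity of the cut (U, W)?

32

Edges leaving {Depot, Jct1, Jct3, HubB, Y3}: Depot→HubA (16), HubB→HubA (6), Y3→Port (10).
Cut capacity = 16 + 6 + 10 = 32.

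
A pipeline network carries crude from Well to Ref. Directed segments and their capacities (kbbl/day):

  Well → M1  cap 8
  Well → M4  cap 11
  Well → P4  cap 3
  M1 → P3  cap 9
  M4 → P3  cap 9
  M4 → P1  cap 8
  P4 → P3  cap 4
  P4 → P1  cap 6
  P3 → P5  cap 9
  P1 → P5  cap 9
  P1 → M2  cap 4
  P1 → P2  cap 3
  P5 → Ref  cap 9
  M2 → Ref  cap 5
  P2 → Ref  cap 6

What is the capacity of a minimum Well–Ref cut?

Augment Well→M1→P3→P5→Ref: bottleneck 8, flow now 8.
Augment Well→M4→P3→P5→Ref: bottleneck 1, flow now 9.
Augment Well→M4→P1→M2→Ref: bottleneck 4, flow now 13.
Augment Well→M4→P1→P2→Ref: bottleneck 3, flow now 16.
No augmenting path remains; maximum flow = 16.
By max-flow min-cut, the minimum cut capacity equals the max flow.
In the residual graph, reachable from Well: {Well, M1, M4, P4, P3, P1, P5}.
Min-cut edges: P1→M2 (4), P1→P2 (3), P5→Ref (9); capacity 4 + 3 + 9 = 16.

16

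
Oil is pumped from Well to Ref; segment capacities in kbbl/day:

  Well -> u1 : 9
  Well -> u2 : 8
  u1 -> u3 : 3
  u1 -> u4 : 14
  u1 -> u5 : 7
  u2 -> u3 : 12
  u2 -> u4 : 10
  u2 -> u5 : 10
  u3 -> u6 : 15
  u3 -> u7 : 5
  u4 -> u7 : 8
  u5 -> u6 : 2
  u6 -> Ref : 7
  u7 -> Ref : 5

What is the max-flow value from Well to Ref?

Augment Well→u1→u3→u6→Ref: bottleneck 3, flow now 3.
Augment Well→u1→u4→u7→Ref: bottleneck 5, flow now 8.
Augment Well→u1→u5→u6→Ref: bottleneck 1, flow now 9.
Augment Well→u2→u3→u6→Ref: bottleneck 3, flow now 12.
No augmenting path remains; maximum flow = 12.
In the residual graph, reachable from Well: {Well, u1, u2, u3, u4, u5, u6, u7}.
Min-cut edges: u6→Ref (7), u7→Ref (5); capacity 7 + 5 = 12.
This cut is saturated, so no flow can exceed 12.

12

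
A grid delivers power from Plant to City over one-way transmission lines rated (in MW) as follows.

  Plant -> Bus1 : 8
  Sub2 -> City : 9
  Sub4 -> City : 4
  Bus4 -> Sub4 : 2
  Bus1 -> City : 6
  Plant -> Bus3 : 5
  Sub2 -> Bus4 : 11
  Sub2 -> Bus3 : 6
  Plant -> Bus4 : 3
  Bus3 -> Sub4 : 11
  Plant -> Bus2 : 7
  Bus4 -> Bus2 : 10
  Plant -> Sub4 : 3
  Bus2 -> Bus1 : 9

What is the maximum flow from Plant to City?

Augment Plant→Bus1→City: bottleneck 6, flow now 6.
Augment Plant→Sub4→City: bottleneck 3, flow now 9.
Augment Plant→Bus4→Sub4→City: bottleneck 1, flow now 10.
No augmenting path remains; maximum flow = 10.
In the residual graph, reachable from Plant: {Plant, Bus4, Bus2, Bus1, Bus3, Sub4}.
Min-cut edges: Bus1→City (6), Sub4→City (4); capacity 6 + 4 = 10.
This cut is saturated, so no flow can exceed 10.

10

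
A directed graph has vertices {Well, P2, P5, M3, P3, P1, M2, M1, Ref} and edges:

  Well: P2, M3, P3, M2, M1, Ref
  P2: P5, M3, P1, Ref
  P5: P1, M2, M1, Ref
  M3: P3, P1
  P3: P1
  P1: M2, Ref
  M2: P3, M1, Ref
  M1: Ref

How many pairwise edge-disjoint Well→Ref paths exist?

Assign every edge capacity 1; by Menger, the answer equals the max flow.
Path Well→Ref (+1); total 1.
Path Well→P2→Ref (+1); total 2.
Path Well→M2→Ref (+1); total 3.
Path Well→M1→Ref (+1); total 4.
Path Well→M3→P1→Ref (+1); total 5.
No residual Well→Ref path; max flow = 5.
Certifying cut of size 5: {M1→Ref, M2→Ref, P1→Ref, Well→P2, Well→Ref}.

5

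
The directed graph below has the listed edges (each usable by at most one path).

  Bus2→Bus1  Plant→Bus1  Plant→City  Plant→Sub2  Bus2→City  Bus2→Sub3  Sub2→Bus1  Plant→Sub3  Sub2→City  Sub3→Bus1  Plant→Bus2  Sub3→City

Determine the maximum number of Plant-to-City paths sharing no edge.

4

Assign every edge capacity 1; by Menger, the answer equals the max flow.
Path Plant→City (+1); total 1.
Path Plant→Sub2→City (+1); total 2.
Path Plant→Bus2→City (+1); total 3.
Path Plant→Sub3→City (+1); total 4.
No residual Plant→City path; max flow = 4.
Certifying cut of size 4: {Plant→Bus2, Plant→City, Plant→Sub2, Plant→Sub3}.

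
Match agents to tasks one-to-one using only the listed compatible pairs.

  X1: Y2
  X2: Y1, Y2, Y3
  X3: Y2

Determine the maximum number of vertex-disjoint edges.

2

Unit-capacity flow: source→left, listed edges, right→sink; max matching = max flow.
Augmenting path X1→Y2 (+1); matched 1.
Augmenting path X2→Y1 (+1); matched 2.
No augmenting path remains; maximum matching = 2.
König certificate: {X2, Y2} is a vertex cover of size 2 (every listed pair touches it), so no matching can be larger.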